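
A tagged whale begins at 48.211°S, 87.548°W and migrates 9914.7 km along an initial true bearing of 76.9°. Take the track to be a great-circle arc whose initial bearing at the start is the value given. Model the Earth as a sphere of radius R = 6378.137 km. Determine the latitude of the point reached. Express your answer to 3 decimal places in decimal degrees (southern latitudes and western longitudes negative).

latitude 7.982°

The arc subtends δ = 9914.7/6378.137 = 1.554482 rad at the centre.
Converting: φ₁ = -0.841441 rad, θ = 1.342158 rad.
Destination latitude: φ₂ = arcsin( sin φ₁ cos δ + cos φ₁ sin δ cos θ ) = arcsin(0.138855) = 7.982°.
Δλ = atan2( sin θ sin δ cos φ₁ , cos δ − sin φ₁ sin φ₂ ) = atan2(0.648961, 0.119844) = 1.388183 rad = 79.537°.
Hence λ₂ = -87.548° + 79.537° = -8.011°.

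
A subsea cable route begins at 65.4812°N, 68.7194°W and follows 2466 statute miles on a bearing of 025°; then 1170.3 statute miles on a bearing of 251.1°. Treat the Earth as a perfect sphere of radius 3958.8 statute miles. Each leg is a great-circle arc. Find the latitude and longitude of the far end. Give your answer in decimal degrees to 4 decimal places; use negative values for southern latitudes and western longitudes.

Apply the spherical direct solution leg by leg, carrying full precision between legs.
Leg 1: from (65.4812°, -68.7194°), δ = 2466/3958.8 = 0.622916 rad, θ = 25° → φ = 73.4090°, λ = 51.5703°.
Leg 2: from (73.4090°, 51.5703°), δ = 1170.3/3958.8 = 0.295620 rad, θ = 251.1° → φ = 62.8543°, λ = 14.4058°.

latitude 62.8543°, longitude 14.4058°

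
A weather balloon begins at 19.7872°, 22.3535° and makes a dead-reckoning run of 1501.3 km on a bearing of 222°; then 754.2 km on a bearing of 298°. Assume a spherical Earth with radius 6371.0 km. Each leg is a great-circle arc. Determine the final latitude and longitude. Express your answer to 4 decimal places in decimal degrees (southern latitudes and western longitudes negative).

latitude 12.6756°, longitude 7.1027°

Apply the spherical direct solution leg by leg, carrying full precision between legs.
Leg 1: from (19.7872°, 22.3535°), δ = 1501.3/6371 = 0.235646 rad, θ = 222° → φ = 9.5503°, λ = 13.2384°.
Leg 2: from (9.5503°, 13.2384°), δ = 754.2/6371 = 0.118380 rad, θ = 298° → φ = 12.6756°, λ = 7.1027°.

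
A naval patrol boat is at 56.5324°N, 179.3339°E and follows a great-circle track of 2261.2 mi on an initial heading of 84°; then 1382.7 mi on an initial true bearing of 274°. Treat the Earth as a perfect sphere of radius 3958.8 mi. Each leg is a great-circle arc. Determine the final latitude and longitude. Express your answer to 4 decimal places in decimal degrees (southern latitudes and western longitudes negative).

latitude 44.8238°, longitude -157.2189°

Apply the spherical direct solution leg by leg, carrying full precision between legs.
Leg 1: from (56.5324°, 179.3339°), δ = 2261.2/3958.8 = 0.571183 rad, θ = 84° → φ = 47.1337°, λ = -128.4481°.
Leg 2: from (47.1337°, -128.4481°), δ = 1382.7/3958.8 = 0.349273 rad, θ = 274° → φ = 44.8238°, λ = -157.2189°.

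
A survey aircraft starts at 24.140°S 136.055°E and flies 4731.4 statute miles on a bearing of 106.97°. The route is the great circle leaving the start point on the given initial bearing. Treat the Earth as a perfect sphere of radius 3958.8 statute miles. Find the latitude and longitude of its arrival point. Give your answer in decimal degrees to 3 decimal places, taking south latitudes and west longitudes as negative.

Angular distance δ = d/R = 4731.4 / 3958.8 = 1.195160 rad.
Start latitude φ₁ = -0.421322 rad; initial bearing θ = 1.866979 rad.
Applying the spherical law of cosines for sides, sin φ₂ = sin φ₁ cos δ + cos φ₁ sin δ cos θ = -0.397811, so φ₂ = -23.441°.
For the longitude increment, Δλ = atan2( sin θ sin δ cos φ₁, cos δ − sin φ₁ sin φ₂ ) = atan2(0.811957, 0.204173) = 75.885°.
λ₂ = 136.055° + 75.885° = 211.940°, normalized to (−180°, 180°] → -148.060°.

latitude -23.441°, longitude -148.060°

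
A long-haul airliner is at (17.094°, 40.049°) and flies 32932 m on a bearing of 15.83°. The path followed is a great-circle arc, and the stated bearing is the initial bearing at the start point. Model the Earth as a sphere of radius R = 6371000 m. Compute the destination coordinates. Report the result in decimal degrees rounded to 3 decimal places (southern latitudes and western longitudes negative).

The arc subtends δ = 32932/6371000 = 0.005169 rad at the centre.
Start latitude φ₁ = 0.298347 rad; initial bearing θ = 0.276286 rad.
Destination latitude: φ₂ = arcsin( sin φ₁ cos δ + cos φ₁ sin δ cos θ ) = arcsin(0.298690) = 17.379°.
For the longitude increment, Δλ = atan2( sin θ sin δ cos φ₁, cos δ − sin φ₁ sin φ₂ ) = atan2(0.001348, 0.912190) = 0.085°.
Hence λ₂ = 40.049° + 0.085° = 40.134°.

latitude 17.379°, longitude 40.134°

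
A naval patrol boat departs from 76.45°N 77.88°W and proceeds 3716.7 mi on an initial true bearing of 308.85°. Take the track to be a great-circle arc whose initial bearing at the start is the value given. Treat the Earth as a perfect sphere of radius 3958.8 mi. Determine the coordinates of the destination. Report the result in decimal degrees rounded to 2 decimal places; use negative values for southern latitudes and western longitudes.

δ = 3716.7/3958.8 = 0.938845 rad (53.7919°).
With φ₁ = 76.45° = 1.334304 rad and θ = 308.85° = 5.390449 rad:
Destination latitude: φ₂ = arcsin( sin φ₁ cos δ + cos φ₁ sin δ cos θ ) = arcsin(0.692864) = 43.86°.
Δλ = atan2( sin θ sin δ cos φ₁ , cos δ − sin φ₁ sin φ₂ ) = atan2(-0.147227, -0.082858) = -2.083406 rad = -119.37°.
λ₂ = -77.88° + -119.37° = -197.25°, normalized to (−180°, 180°] → 162.75°.

latitude 43.86°, longitude 162.75°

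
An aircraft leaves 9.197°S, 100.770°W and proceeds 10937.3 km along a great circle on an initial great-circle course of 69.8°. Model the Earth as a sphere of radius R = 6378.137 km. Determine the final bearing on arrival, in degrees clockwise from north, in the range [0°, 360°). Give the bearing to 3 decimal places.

final bearing 83.274°

δ = 10937.3/6378.137 = 1.714811 rad (98.2514°).
Start latitude φ₁ = -0.160518 rad; initial bearing θ = 1.218240 rad.
sin φ₂ = sin φ₁ cos δ + cos φ₁ sin δ cos θ = (-0.159830)(-0.143517) + (0.987145)(0.989648)(0.345298) = 0.360269
φ₂ = asin(0.360269) = 0.368556 rad = 21.117°.
Then Δλ = atan2(0.916838, -0.085936) = 1.664254 rad, from sin θ sin δ cos φ₁ over cos δ − sin φ₁ sin φ₂.
Hence λ₂ = -100.770° + 95.355° = -5.415°.
The forward bearing on arrival equals the back-azimuth from the destination plus 180°.
Back-azimuth from P₂ (21.117°, -5.415°) to P₁ (-9.197°, -100.770°), with Δλ' = λ₁ − λ₂ = -95.355°: atan2( sin Δλ' cos φ₁ , cos φ₂ sin φ₁ − sin φ₂ cos φ₁ cos Δλ' ) = 263.274°.
Final bearing = (263.274° + 180°) mod 360° = 83.274°.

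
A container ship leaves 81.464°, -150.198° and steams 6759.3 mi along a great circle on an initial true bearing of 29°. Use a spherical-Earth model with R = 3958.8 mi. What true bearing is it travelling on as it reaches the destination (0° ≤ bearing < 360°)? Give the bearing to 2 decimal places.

final bearing 175.87°

Angular distance δ = d/R = 6759.3 / 3958.8 = 1.707411 rad.
With φ₁ = 81.464° = 1.421815 rad and θ = 29° = 0.506145 rad:
Destination latitude: φ₂ = arcsin( sin φ₁ cos δ + cos φ₁ sin δ cos θ ) = arcsin(-0.006071) = -0.348°.
For the longitude increment, Δλ = atan2( sin θ sin δ cos φ₁, cos δ − sin φ₁ sin φ₂ ) = atan2(0.071290, -0.130187) = 151.295°.
λ₂ = λ₁ + Δλ = 1.097°.
The forward bearing on arrival equals the back-azimuth from the destination plus 180°.
Back-azimuth from P₂ (-0.35°, 1.10°) to P₁ (81.46°, -150.20°), with Δλ' = λ₁ − λ₂ = -151.29°: atan2( sin Δλ' cos φ₁ , cos φ₂ sin φ₁ − sin φ₂ cos φ₁ cos Δλ' ) = 355.87°.
Final bearing = (355.87° + 180°) mod 360° = 175.87°.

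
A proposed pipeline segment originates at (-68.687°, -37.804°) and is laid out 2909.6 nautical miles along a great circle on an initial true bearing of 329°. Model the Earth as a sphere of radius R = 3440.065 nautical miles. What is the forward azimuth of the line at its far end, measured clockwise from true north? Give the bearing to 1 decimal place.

final bearing 348.3°

Central angle δ = d/R = 0.845798 rad.
With φ₁ = -68.687° = -1.198814 rad and θ = 329° = 5.742133 rad:
Destination latitude: φ₂ = arcsin( sin φ₁ cos δ + cos φ₁ sin δ cos θ ) = arcsin(-0.384588) = -22.618°.
Then Δλ = atan2(-0.140117, 0.304849) = -0.430832 rad, from sin θ sin δ cos φ₁ over cos δ − sin φ₁ sin φ₂.
λ₂ = -37.804° + -24.685° = -62.489°.
The forward bearing on arrival equals the back-azimuth from the destination plus 180°.
Back-azimuth from P₂ (-22.6°, -62.5°) to P₁ (-68.7°, -37.8°), with Δλ' = λ₁ − λ₂ = 24.7°: atan2( sin Δλ' cos φ₁ , cos φ₂ sin φ₁ − sin φ₂ cos φ₁ cos Δλ' ) = 168.3°.
Final bearing = (168.3° + 180°) mod 360° = 348.3°.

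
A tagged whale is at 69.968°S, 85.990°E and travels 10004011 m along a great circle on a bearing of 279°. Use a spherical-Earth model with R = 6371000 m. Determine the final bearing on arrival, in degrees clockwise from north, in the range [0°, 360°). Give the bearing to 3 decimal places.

final bearing 340.196°

Angular distance δ = d/R = 10004011 / 6371000 = 1.570242 rad.
Converting: φ₁ = -1.221172 rad, θ = 4.869469 rad.
sin φ₂ = sin φ₁ cos δ + cos φ₁ sin δ cos θ = (-0.939501)(0.000554) + (0.342545)(1.000000)(0.156434) = 0.053065
φ₂ = asin(0.053065) = 0.053090 rad = 3.042°.
Δλ = atan2( sin θ sin δ cos φ₁ , cos δ − sin φ₁ sin φ₂ ) = atan2(-0.338328, 0.050409) = -1.422890 rad = -81.526°.
λ₂ = λ₁ + Δλ = 4.464°.
The forward bearing on arrival equals the back-azimuth from the destination plus 180°.
Back-azimuth from P₂ (3.042°, 4.464°) to P₁ (-69.968°, 85.990°), with Δλ' = λ₁ − λ₂ = 81.526°: atan2( sin Δλ' cos φ₁ , cos φ₂ sin φ₁ − sin φ₂ cos φ₁ cos Δλ' ) = 160.196°.
Final bearing = (160.196° + 180°) mod 360° = 340.196°.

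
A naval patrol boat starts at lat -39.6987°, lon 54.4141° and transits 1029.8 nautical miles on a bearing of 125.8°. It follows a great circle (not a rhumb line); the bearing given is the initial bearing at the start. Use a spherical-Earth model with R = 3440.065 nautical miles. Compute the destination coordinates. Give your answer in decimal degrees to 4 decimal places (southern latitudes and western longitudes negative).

latitude -47.9938°, longitude 75.3556°

Angular distance δ = d/R = 1029.8 / 3440.065 = 0.299355 rad.
Start latitude φ₁ = -0.692873 rad; initial bearing θ = 2.195624 rad.
Applying the spherical law of cosines for sides, sin φ₂ = sin φ₁ cos δ + cos φ₁ sin δ cos θ = -0.743072, so φ₂ = -47.9938°.
For the longitude increment, Δλ = atan2( sin θ sin δ cos φ₁, cos δ − sin φ₁ sin φ₂ ) = atan2(0.184033, 0.480890) = 20.9415°.
Hence λ₂ = 54.4141° + 20.9415° = 75.3556°.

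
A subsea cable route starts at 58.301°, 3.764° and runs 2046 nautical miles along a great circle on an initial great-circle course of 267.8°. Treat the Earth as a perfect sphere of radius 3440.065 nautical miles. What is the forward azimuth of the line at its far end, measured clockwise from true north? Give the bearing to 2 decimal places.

final bearing 226.78°

Angular distance δ = d/R = 2046 / 3440.065 = 0.594756 rad.
Converting: φ₁ = 1.017544 rad, θ = 4.673992 rad.
Destination latitude: φ₂ = arcsin( sin φ₁ cos δ + cos φ₁ sin δ cos θ ) = arcsin(0.693420) = 43.901°.
Then Δλ = atan2(-0.294200, 0.238310) = -0.889972 rad, from sin θ sin δ cos φ₁ over cos δ − sin φ₁ sin φ₂.
λ₂ = 3.764° + -50.992° = -47.228°.
The forward bearing on arrival equals the back-azimuth from the destination plus 180°.
Back-azimuth from P₂ (43.90°, -47.23°) to P₁ (58.30°, 3.76°), with Δλ' = λ₁ − λ₂ = 50.99°: atan2( sin Δλ' cos φ₁ , cos φ₂ sin φ₁ − sin φ₂ cos φ₁ cos Δλ' ) = 46.78°.
Final bearing = (46.78° + 180°) mod 360° = 226.78°.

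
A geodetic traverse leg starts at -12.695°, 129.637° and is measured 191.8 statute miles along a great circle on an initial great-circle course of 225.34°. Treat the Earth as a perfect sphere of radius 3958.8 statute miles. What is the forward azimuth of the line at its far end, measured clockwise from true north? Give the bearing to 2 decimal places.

δ = 191.8/3958.8 = 0.048449 rad (2.7759°).
With φ₁ = -12.695° = -0.221570 rad and θ = 225.34° = 3.932925 rad:
Destination latitude: φ₂ = arcsin( sin φ₁ cos δ + cos φ₁ sin δ cos θ ) = arcsin(-0.252712) = -14.638°.
Then Δλ = atan2(-0.033606, 0.943290) = -0.035611 rad, from sin θ sin δ cos φ₁ over cos δ − sin φ₁ sin φ₂.
Hence λ₂ = 129.637° + -2.040° = 127.597°.
The forward bearing on arrival equals the back-azimuth from the destination plus 180°.
Back-azimuth from P₂ (-14.64°, 127.60°) to P₁ (-12.70°, 129.64°), with Δλ' = λ₁ − λ₂ = 2.04°: atan2( sin Δλ' cos φ₁ , cos φ₂ sin φ₁ − sin φ₂ cos φ₁ cos Δλ' ) = 45.82°.
Final bearing = (45.82° + 180°) mod 360° = 225.82°.

final bearing 225.82°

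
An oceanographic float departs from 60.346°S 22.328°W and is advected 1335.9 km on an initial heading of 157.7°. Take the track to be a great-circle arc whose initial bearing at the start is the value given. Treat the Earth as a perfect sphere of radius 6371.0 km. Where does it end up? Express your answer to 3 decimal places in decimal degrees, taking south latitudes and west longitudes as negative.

latitude -70.958°, longitude -8.318°

The arc subtends δ = 1335.9/6371 = 0.209685 rad at the centre.
Start latitude φ₁ = -1.053236 rad; initial bearing θ = 2.752384 rad.
Destination latitude: φ₂ = arcsin( sin φ₁ cos δ + cos φ₁ sin δ cos θ ) = arcsin(-0.945277) = -70.958°.
Δλ = atan2( sin θ sin δ cos φ₁ , cos δ − sin φ₁ sin φ₂ ) = atan2(0.039078, 0.156623) = 0.244513 rad = 14.010°.
λ₂ = λ₁ + Δλ = -8.318°.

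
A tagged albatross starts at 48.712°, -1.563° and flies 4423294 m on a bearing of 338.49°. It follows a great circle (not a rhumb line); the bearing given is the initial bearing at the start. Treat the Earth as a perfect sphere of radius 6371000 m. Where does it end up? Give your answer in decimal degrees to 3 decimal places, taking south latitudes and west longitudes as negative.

The arc subtends δ = 4423294/6371000 = 0.694286 rad at the centre.
Converting: φ₁ = 0.850185 rad, θ = 5.907765 rad.
sin φ₂ = sin φ₁ cos δ + cos φ₁ sin δ cos θ = (0.751402)(0.768511) + (0.659844)(0.639837)(0.930354) = 0.970249
φ₂ = asin(0.970249) = 1.326258 rad = 75.989°.
Δλ = atan2( sin θ sin δ cos φ₁ , cos δ − sin φ₁ sin φ₂ ) = atan2(-0.154803, 0.039463) = -1.321186 rad = -75.698°.
λ₂ = -1.563° + -75.698° = -77.261°.

latitude 75.989°, longitude -77.261°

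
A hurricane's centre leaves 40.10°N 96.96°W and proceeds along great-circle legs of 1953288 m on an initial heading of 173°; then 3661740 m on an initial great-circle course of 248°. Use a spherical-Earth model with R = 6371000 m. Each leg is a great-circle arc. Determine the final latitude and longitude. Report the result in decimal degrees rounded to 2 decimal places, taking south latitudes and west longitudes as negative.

Apply the spherical direct solution leg by leg, carrying full precision between legs.
Leg 1: from (40.10°, -96.96°), δ = 1953288/6371000 = 0.306590 rad, θ = 173° → φ = 22.64°, λ = -94.68°.
Leg 2: from (22.64°, -94.68°), δ = 3661740/6371000 = 0.574751 rad, θ = 248° → φ = 7.77°, λ = -125.25°.

latitude 7.77°, longitude -125.25°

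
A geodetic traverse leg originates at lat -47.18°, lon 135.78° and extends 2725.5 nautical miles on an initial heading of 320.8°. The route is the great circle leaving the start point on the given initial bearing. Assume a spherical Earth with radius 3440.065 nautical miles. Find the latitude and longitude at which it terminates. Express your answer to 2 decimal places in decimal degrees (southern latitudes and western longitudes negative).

latitude -8.05°, longitude 108.75°

Angular distance δ = d/R = 2725.5 / 3440.065 = 0.792282 rad.
Converting: φ₁ = -0.823446 rad, θ = 5.599016 rad.
Applying the spherical law of cosines for sides, sin φ₂ = sin φ₁ cos δ + cos φ₁ sin δ cos θ = -0.140068, so φ₂ = -8.05°.
Then Δλ = atan2(-0.305849, 0.599484) = -0.471764 rad, from sin θ sin δ cos φ₁ over cos δ − sin φ₁ sin φ₂.
Hence λ₂ = 135.78° + -27.03° = 108.75°.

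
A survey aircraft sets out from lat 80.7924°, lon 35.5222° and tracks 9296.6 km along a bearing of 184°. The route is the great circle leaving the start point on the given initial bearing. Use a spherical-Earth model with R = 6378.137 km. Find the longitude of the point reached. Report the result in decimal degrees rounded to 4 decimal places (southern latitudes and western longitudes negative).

The arc subtends δ = 9296.6/6378.137 = 1.457573 rad at the centre.
With φ₁ = 80.7924° = 1.410093 rad and θ = 184° = 3.211406 rad:
Destination latitude: φ₂ = arcsin( sin φ₁ cos δ + cos φ₁ sin δ cos θ ) = arcsin(-0.047074) = -2.6982°.
Δλ = atan2( sin θ sin δ cos φ₁ , cos δ − sin φ₁ sin φ₂ ) = atan2(-0.011090, 0.159450) = -0.069443 rad = -3.9788°.
λ₂ = 35.5222° + -3.9788° = 31.5434°.

longitude 31.5434°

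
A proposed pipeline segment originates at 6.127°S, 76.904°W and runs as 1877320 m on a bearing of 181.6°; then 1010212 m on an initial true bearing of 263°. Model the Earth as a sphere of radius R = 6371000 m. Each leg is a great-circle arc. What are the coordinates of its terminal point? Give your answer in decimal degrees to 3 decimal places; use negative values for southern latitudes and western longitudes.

latitude -23.803°, longitude -87.272°

Apply the spherical direct solution leg by leg, carrying full precision between legs.
Leg 1: from (-6.127°, -76.904°), δ = 1877320/6371000 = 0.294666 rad, θ = 181.6° → φ = -23.003°, λ = -77.409°.
Leg 2: from (-23.003°, -77.409°), δ = 1010212/6371000 = 0.158564 rad, θ = 263° → φ = -23.803°, λ = -87.272°.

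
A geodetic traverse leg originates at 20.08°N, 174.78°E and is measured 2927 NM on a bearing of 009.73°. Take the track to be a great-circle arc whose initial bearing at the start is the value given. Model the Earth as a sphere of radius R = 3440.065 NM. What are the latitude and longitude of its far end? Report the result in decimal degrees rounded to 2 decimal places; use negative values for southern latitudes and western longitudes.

latitude 67.27°, longitude -166.02°

Angular distance δ = d/R = 2927 / 3440.065 = 0.850856 rad.
With φ₁ = 20.08° = 0.350462 rad and θ = 9.73° = 0.169821 rad:
Destination latitude: φ₂ = arcsin( sin φ₁ cos δ + cos φ₁ sin δ cos θ ) = arcsin(0.922358) = 67.27°.
For the longitude increment, Δλ = atan2( sin θ sin δ cos φ₁, cos δ − sin φ₁ sin φ₂ ) = atan2(0.119342, 0.342665) = 19.20°.
λ₂ = 174.78° + 19.20° = 193.98°, normalized to (−180°, 180°] → -166.02°.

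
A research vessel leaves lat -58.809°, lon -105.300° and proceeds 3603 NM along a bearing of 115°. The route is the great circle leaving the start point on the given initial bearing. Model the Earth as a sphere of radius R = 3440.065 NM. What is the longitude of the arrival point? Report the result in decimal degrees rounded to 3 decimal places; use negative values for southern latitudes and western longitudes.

longitude -11.346°

Angular distance δ = d/R = 3603 / 3440.065 = 1.047364 rad.
Start latitude φ₁ = -1.026411 rad; initial bearing θ = 2.007129 rad.
sin φ₂ = sin φ₁ cos δ + cos φ₁ sin δ cos θ = (-0.855446)(0.499856) + (0.517893)(0.866109)(-0.422618) = -0.617165
φ₂ = asin(-0.617165) = -0.665135 rad = -38.109°.
For the longitude increment, Δλ = atan2( sin θ sin δ cos φ₁, cos δ − sin φ₁ sin φ₂ ) = atan2(0.406526, -0.028096) = 93.954°.
λ₂ = -105.300° + 93.954° = -11.346°.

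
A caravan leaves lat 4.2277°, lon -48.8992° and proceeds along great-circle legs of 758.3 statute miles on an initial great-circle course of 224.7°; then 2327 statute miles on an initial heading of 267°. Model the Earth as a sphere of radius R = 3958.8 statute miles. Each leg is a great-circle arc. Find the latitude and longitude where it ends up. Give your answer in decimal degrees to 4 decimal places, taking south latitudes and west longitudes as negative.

latitude -4.6485°, longitude -90.3623°

Apply the spherical direct solution leg by leg, carrying full precision between legs.
Leg 1: from (4.2277°, -48.8992°), δ = 758.3/3958.8 = 0.191548 rad, θ = 224.7° → φ = -3.5880°, λ = -56.6101°.
Leg 2: from (-3.5880°, -56.6101°), δ = 2327/3958.8 = 0.587804 rad, θ = 267° → φ = -4.6485°, λ = -90.3623°.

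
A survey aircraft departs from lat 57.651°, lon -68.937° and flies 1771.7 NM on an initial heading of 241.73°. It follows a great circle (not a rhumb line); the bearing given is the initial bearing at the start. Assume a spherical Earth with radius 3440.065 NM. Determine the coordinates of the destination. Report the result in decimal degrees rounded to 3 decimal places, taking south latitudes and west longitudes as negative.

The arc subtends δ = 1771.7/3440.065 = 0.515019 rad at the centre.
Start latitude φ₁ = 1.006200 rad; initial bearing θ = 4.218984 rad.
Applying the spherical law of cosines for sides, sin φ₂ = sin φ₁ cos δ + cos φ₁ sin δ cos θ = 0.610394, so φ₂ = 37.618°.
Δλ = atan2( sin θ sin δ cos φ₁ , cos δ − sin φ₁ sin φ₂ ) = atan2(-0.232117, 0.354620) = -0.579569 rad = -33.207°.
Hence λ₂ = -68.937° + -33.207° = -102.144°.

latitude 37.618°, longitude -102.144°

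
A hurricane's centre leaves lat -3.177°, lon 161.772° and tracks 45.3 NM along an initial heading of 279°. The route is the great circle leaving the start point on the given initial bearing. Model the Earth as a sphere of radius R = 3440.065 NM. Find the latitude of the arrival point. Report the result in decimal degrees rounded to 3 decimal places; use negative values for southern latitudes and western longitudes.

latitude -3.059°

Central angle δ = d/R = 0.013168 rad.
Converting: φ₁ = -0.055449 rad, θ = 4.869469 rad.
Destination latitude: φ₂ = arcsin( sin φ₁ cos δ + cos φ₁ sin δ cos θ ) = arcsin(-0.053359) = -3.059°.
Δλ = atan2( sin θ sin δ cos φ₁ , cos δ − sin φ₁ sin φ₂ ) = atan2(-0.012986, 0.996956) = -0.013025 rad = -0.746°.
Hence λ₂ = 161.772° + -0.746° = 161.026°.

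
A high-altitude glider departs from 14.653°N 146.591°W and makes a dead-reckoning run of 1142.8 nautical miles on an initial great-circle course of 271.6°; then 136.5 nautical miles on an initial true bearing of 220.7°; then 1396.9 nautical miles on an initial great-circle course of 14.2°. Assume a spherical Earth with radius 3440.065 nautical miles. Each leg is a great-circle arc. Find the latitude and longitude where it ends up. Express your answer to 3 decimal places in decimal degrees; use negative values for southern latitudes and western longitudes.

latitude 35.065°, longitude -160.975°

Apply the spherical direct solution leg by leg, carrying full precision between legs.
Leg 1: from (14.653°, -146.591°), δ = 1142.8/3440.065 = 0.332203 rad, θ = 271.6° → φ = 14.356°, λ = -166.255°.
Leg 2: from (14.356°, -166.255°), δ = 136.5/3440.065 = 0.039679 rad, θ = 220.7° → φ = 12.628°, λ = -167.774°.
Leg 3: from (12.628°, -167.774°), δ = 1396.9/3440.065 = 0.406068 rad, θ = 14.2° → φ = 35.065°, λ = -160.975°.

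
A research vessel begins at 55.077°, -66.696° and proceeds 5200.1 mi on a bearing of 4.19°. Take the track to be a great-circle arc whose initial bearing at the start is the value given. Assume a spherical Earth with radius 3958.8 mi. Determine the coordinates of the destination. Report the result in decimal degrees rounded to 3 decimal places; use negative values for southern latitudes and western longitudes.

The arc subtends δ = 5200.1/3958.8 = 1.313555 rad at the centre.
Converting: φ₁ = 0.961275 rad, θ = 0.073129 rad.
sin φ₂ = sin φ₁ cos δ + cos φ₁ sin δ cos θ = (0.819922)(0.254414) + (0.572475)(0.967095)(0.997327) = 0.760758
φ₂ = asin(0.760758) = 0.864480 rad = 49.531°.
Δλ = atan2( sin θ sin δ cos φ₁ , cos δ − sin φ₁ sin φ₂ ) = atan2(0.040451, -0.369348) = 3.032507 rad = 173.750°.
λ₂ = -66.696° + 173.750° = 107.054°.

latitude 49.531°, longitude 107.054°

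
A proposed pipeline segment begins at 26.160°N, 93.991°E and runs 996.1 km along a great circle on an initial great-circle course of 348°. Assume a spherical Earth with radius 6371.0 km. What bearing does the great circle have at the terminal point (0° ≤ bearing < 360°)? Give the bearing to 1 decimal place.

δ = 996.1/6371 = 0.156349 rad (8.9581°).
Start latitude φ₁ = 0.456578 rad; initial bearing θ = 6.073746 rad.
Applying the spherical law of cosines for sides, sin φ₂ = sin φ₁ cos δ + cos φ₁ sin δ cos θ = 0.572210, so φ₂ = 34.904°.
Δλ = atan2( sin θ sin δ cos φ₁ , cos δ − sin φ₁ sin φ₂ ) = atan2(-0.029058, 0.735527) = -0.039486 rad = -2.262°.
Hence λ₂ = 93.991° + -2.262° = 91.729°.
The forward bearing on arrival equals the back-azimuth from the destination plus 180°.
Back-azimuth from P₂ (34.9°, 91.7°) to P₁ (26.2°, 94.0°), with Δλ' = λ₁ − λ₂ = 2.3°: atan2( sin Δλ' cos φ₁ , cos φ₂ sin φ₁ − sin φ₂ cos φ₁ cos Δλ' ) = 166.8°.
Final bearing = (166.8° + 180°) mod 360° = 346.8°.

final bearing 346.8°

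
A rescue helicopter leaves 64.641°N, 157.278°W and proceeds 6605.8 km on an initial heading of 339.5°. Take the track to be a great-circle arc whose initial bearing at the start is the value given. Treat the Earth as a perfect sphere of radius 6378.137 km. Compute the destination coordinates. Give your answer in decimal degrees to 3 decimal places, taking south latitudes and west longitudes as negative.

Central angle δ = d/R = 1.035694 rad.
With φ₁ = 64.641° = 1.128198 rad and θ = 339.5° = 5.925393 rad:
Applying the spherical law of cosines for sides, sin φ₂ = sin φ₁ cos δ + cos φ₁ sin δ cos θ = 0.805883, so φ₂ = 53.696°.
Then Δλ = atan2(-0.129024, -0.218301) = -2.607790 rad, from sin θ sin δ cos φ₁ over cos δ − sin φ₁ sin φ₂.
λ₂ = -157.278° + -149.415° = -306.693°, normalized to (−180°, 180°] → 53.307°.

latitude 53.696°, longitude 53.307°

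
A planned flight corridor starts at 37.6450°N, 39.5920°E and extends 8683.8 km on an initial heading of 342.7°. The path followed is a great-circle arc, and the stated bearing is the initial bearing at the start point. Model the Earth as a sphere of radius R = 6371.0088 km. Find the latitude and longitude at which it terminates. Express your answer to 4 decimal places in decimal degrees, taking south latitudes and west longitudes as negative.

The arc subtends δ = 8683.8/6371.0088 = 1.363018 rad at the centre.
With φ₁ = 37.6450° = 0.657029 rad and θ = 342.7° = 5.981243 rad:
Applying the spherical law of cosines for sides, sin φ₂ = sin φ₁ cos δ + cos φ₁ sin δ cos θ = 0.865722, so φ₂ = 59.9653°.
Then Δλ = atan2(-0.230400, -0.322468) = -2.521209 rad, from sin θ sin δ cos φ₁ over cos δ − sin φ₁ sin φ₂.
Hence λ₂ = 39.5920° + -144.4546° = -104.8626°.

latitude 59.9653°, longitude -104.8626°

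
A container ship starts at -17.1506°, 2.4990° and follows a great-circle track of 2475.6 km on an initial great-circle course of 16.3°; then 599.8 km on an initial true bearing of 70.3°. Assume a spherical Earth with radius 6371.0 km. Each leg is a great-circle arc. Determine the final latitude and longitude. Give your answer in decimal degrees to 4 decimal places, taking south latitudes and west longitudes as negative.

latitude 6.0755°, longitude 13.7266°

Apply the spherical direct solution leg by leg, carrying full precision between legs.
Leg 1: from (-17.1506°, 2.4990°), δ = 2475.6/6371 = 0.388573 rad, θ = 16.3° → φ = 4.2765°, λ = 8.6202°.
Leg 2: from (4.2765°, 8.6202°), δ = 599.8/6371 = 0.094145 rad, θ = 70.3° → φ = 6.0755°, λ = 13.7266°.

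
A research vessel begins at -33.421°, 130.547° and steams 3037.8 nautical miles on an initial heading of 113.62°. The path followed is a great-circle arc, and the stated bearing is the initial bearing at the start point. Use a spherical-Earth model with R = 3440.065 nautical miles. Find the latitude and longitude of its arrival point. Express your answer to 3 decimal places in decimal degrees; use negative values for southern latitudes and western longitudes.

Central angle δ = d/R = 0.883065 rad.
Start latitude φ₁ = -0.583306 rad; initial bearing θ = 1.983043 rad.
sin φ₂ = sin φ₁ cos δ + cos φ₁ sin δ cos θ = (-0.550787)(0.634786) + (0.834646)(0.772688)(-0.400669) = -0.608031
φ₂ = asin(-0.608031) = -0.653579 rad = -37.447°.
For the longitude increment, Δλ = atan2( sin θ sin δ cos φ₁, cos δ − sin φ₁ sin φ₂ ) = atan2(0.590891, 0.299890) = 63.091°.
λ₂ = 130.547° + 63.091° = 193.638°, normalized to (−180°, 180°] → -166.362°.

latitude -37.447°, longitude -166.362°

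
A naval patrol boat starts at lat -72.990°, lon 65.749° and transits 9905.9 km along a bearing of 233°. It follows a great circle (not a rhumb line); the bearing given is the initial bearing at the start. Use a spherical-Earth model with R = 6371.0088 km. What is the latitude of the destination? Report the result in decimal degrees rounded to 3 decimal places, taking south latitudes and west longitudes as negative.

Central angle δ = d/R = 1.554840 rad.
Start latitude φ₁ = -1.273916 rad; initial bearing θ = 4.066617 rad.
Applying the spherical law of cosines for sides, sin φ₂ = sin φ₁ cos δ + cos φ₁ sin δ cos θ = -0.191289, so φ₂ = -11.028°.
Then Δλ = atan2(-0.233602, -0.166966) = -2.191349 rad, from sin θ sin δ cos φ₁ over cos δ − sin φ₁ sin φ₂.
λ₂ = λ₁ + Δλ = -59.806°.

latitude -11.028°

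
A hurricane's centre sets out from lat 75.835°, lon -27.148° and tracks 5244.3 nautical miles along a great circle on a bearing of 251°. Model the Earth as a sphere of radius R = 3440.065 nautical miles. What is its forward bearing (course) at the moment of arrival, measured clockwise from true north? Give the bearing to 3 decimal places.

δ = 5244.3/3440.065 = 1.524477 rad (87.3461°).
With φ₁ = 75.835° = 1.323570 rad and θ = 251° = 4.380776 rad:
Destination latitude: φ₂ = arcsin( sin φ₁ cos δ + cos φ₁ sin δ cos θ ) = arcsin(-0.034691) = -1.988°.
Δλ = atan2( sin θ sin δ cos φ₁ , cos δ − sin φ₁ sin φ₂ ) = atan2(-0.231135, 0.079939) = -1.237819 rad = -70.922°.
Hence λ₂ = -27.148° + -70.922° = -98.070°.
The forward bearing on arrival equals the back-azimuth from the destination plus 180°.
Back-azimuth from P₂ (-1.988°, -98.070°) to P₁ (75.835°, -27.148°), with Δλ' = λ₁ − λ₂ = 70.922°: atan2( sin Δλ' cos φ₁ , cos φ₂ sin φ₁ − sin φ₂ cos φ₁ cos Δλ' ) = 13.387°.
Final bearing = (13.387° + 180°) mod 360° = 193.387°.

final bearing 193.387°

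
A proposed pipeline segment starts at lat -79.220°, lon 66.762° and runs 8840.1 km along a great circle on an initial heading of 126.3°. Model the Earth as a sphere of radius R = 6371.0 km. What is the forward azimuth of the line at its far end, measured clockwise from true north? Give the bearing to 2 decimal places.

δ = 8840.1/6371 = 1.387553 rad (79.5009°).
Converting: φ₁ = -1.382650 rad, θ = 2.204351 rad.
sin φ₂ = sin φ₁ cos δ + cos φ₁ sin δ cos θ = (-0.982353)(0.182220) + (0.187038)(0.983258)(-0.592013) = -0.287879
φ₂ = asin(-0.287879) = -0.292012 rad = -16.731°.
Then Δλ = atan2(0.148216, -0.100579) = 2.167015 rad, from sin θ sin δ cos φ₁ over cos δ − sin φ₁ sin φ₂.
λ₂ = 66.762° + 124.161° = 190.923°, normalized to (−180°, 180°] → -169.077°.
The forward bearing on arrival equals the back-azimuth from the destination plus 180°.
Back-azimuth from P₂ (-16.73°, -169.08°) to P₁ (-79.22°, 66.76°), with Δλ' = λ₁ − λ₂ = 235.84°: atan2( sin Δλ' cos φ₁ , cos φ₂ sin φ₁ − sin φ₂ cos φ₁ cos Δλ' ) = 189.06°.
Final bearing = (189.06° + 180°) mod 360° = 9.06°.

final bearing 9.06°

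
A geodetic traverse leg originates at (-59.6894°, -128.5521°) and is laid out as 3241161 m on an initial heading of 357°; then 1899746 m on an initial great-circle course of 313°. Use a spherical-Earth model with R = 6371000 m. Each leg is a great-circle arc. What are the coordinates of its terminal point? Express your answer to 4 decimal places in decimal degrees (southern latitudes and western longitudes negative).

latitude -18.2719°, longitude -143.3262°

Apply the spherical direct solution leg by leg, carrying full precision between legs.
Leg 1: from (-59.6894°, -128.5521°), δ = 3241161/6371000 = 0.508737 rad, θ = 357° → φ = -30.5634°, λ = -130.2486°.
Leg 2: from (-30.5634°, -130.2486°), δ = 1899746/6371000 = 0.298186 rad, θ = 313° → φ = -18.2719°, λ = -143.3262°.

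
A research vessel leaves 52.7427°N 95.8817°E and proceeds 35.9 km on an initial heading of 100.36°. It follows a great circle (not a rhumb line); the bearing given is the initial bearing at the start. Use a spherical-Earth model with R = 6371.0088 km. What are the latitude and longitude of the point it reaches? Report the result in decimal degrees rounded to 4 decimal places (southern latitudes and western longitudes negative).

Angular distance δ = d/R = 35.9 / 6371.0088 = 0.005635 rad.
Converting: φ₁ = 0.920534 rad, θ = 1.751612 rad.
sin φ₂ = sin φ₁ cos δ + cos φ₁ sin δ cos θ = (0.795925)(0.999984) + (0.605395)(0.005635)(-0.179832) = 0.795299
φ₂ = asin(0.795299) = 0.919500 rad = 52.6835°.
For the longitude increment, Δλ = atan2( sin θ sin δ cos φ₁, cos δ − sin φ₁ sin φ₂ ) = atan2(0.003356, 0.366986) = 0.5239°.
Hence λ₂ = 95.8817° + 0.5239° = 96.4056°.

latitude 52.6835°, longitude 96.4056°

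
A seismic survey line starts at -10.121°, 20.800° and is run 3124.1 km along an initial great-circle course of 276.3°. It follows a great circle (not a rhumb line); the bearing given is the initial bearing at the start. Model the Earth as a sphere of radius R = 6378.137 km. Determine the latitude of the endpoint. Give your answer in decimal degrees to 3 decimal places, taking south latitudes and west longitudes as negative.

Central angle δ = d/R = 0.489814 rad.
With φ₁ = -10.121° = -0.176645 rad and θ = 276.3° = 4.822345 rad:
Destination latitude: φ₂ = arcsin( sin φ₁ cos δ + cos φ₁ sin δ cos θ ) = arcsin(-0.104243) = -5.984°.
For the longitude increment, Δλ = atan2( sin θ sin δ cos φ₁, cos δ − sin φ₁ sin φ₂ ) = atan2(-0.460344, 0.864102) = -28.046°.
λ₂ = λ₁ + Δλ = -7.246°.

latitude -5.984°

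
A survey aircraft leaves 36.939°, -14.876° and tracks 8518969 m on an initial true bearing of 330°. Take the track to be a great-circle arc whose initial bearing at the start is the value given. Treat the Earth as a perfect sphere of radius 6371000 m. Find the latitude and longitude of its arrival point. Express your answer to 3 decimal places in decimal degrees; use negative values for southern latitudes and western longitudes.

latitude 54.343°, longitude -138.319°

δ = 8518969/6371000 = 1.337148 rad (76.6129°).
Start latitude φ₁ = 0.644707 rad; initial bearing θ = 5.759587 rad.
sin φ₂ = sin φ₁ cos δ + cos φ₁ sin δ cos θ = (0.600964)(0.231528) + (0.799276)(0.972828)(0.866025) = 0.812525
φ₂ = asin(0.812525) = 0.948471 rad = 54.343°.
Δλ = atan2( sin θ sin δ cos φ₁ , cos δ − sin φ₁ sin φ₂ ) = atan2(-0.388779, -0.256770) = -2.154485 rad = -123.443°.
λ₂ = λ₁ + Δλ = -138.319°.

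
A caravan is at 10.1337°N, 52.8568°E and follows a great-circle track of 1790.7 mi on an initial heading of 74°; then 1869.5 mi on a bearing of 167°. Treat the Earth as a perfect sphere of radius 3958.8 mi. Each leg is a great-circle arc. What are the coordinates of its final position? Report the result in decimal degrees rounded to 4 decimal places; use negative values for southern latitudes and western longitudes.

Apply the spherical direct solution leg by leg, carrying full precision between legs.
Leg 1: from (10.1337°, 52.8568°), δ = 1790.7/3958.8 = 0.452334 rad, θ = 74° → φ = 16.0719°, λ = 78.7837°.
Leg 2: from (16.0719°, 78.7837°), δ = 1869.5/3958.8 = 0.472239 rad, θ = 167° → φ = -10.3323°, λ = 84.7540°.

latitude -10.3323°, longitude 84.7540°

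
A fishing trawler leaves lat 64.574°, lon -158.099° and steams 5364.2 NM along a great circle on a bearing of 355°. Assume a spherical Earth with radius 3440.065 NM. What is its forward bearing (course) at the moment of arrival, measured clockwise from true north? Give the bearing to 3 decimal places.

The arc subtends δ = 5364.2/3440.065 = 1.559331 rad at the centre.
Start latitude φ₁ = 1.127029 rad; initial bearing θ = 6.195919 rad.
Destination latitude: φ₂ = arcsin( sin φ₁ cos δ + cos φ₁ sin δ cos θ ) = arcsin(0.438038) = 25.979°.
Then Δλ = atan2(-0.037417, -0.384145) = -3.044494 rad, from sin θ sin δ cos φ₁ over cos δ − sin φ₁ sin φ₂.
λ₂ = -158.099° + -174.437° = -332.536°, normalized to (−180°, 180°] → 27.464°.
The forward bearing on arrival equals the back-azimuth from the destination plus 180°.
Back-azimuth from P₂ (25.979°, 27.464°) to P₁ (64.574°, -158.099°), with Δλ' = λ₁ − λ₂ = -185.563°: atan2( sin Δλ' cos φ₁ , cos φ₂ sin φ₁ − sin φ₂ cos φ₁ cos Δλ' ) = 2.386°.
Final bearing = (2.386° + 180°) mod 360° = 182.386°.

final bearing 182.386°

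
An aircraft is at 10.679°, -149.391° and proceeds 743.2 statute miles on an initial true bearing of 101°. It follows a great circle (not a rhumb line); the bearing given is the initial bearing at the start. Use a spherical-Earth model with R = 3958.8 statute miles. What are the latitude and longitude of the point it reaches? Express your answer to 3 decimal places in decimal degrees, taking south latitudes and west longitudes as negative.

latitude 8.456°, longitude -138.717°

δ = 743.2/3958.8 = 0.187734 rad (10.7563°).
Converting: φ₁ = 0.186384 rad, θ = 1.762783 rad.
Destination latitude: φ₂ = arcsin( sin φ₁ cos δ + cos φ₁ sin δ cos θ ) = arcsin(0.147056) = 8.456°.
Δλ = atan2( sin θ sin δ cos φ₁ , cos δ − sin φ₁ sin φ₂ ) = atan2(0.180031, 0.955179) = 0.186293 rad = 10.674°.
λ₂ = -149.391° + 10.674° = -138.717°.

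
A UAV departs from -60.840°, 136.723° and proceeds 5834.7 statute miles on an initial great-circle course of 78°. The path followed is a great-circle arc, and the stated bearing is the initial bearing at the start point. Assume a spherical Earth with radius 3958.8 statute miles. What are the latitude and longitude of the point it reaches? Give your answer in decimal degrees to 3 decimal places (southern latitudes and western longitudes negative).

Central angle δ = d/R = 1.473856 rad.
With φ₁ = -60.840° = -1.061858 rad and θ = 78° = 1.361357 rad:
Destination latitude: φ₂ = arcsin( sin φ₁ cos δ + cos φ₁ sin δ cos θ ) = arcsin(0.016307) = 0.934°.
Δλ = atan2( sin θ sin δ cos φ₁ , cos δ − sin φ₁ sin φ₂ ) = atan2(0.474365, 0.111029) = 1.340876 rad = 76.827°.
λ₂ = 136.723° + 76.827° = 213.550°, normalized to (−180°, 180°] → -146.450°.

latitude 0.934°, longitude -146.450°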